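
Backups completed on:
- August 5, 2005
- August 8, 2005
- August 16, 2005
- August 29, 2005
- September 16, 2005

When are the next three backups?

The spacing grows by 5 each time: 3, 8, 13, 18 days.
Next gap: 23 days. September 16, 2005 + 23 days = October 9, 2005.
Next gap: 28 days. October 9, 2005 + 28 days = November 6, 2005.
Next gap: 33 days. November 6, 2005 + 33 days = December 9, 2005.

October 9, 2005; November 6, 2005; December 9, 2005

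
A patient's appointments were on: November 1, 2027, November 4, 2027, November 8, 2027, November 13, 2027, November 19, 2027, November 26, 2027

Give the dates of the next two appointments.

December 4, 2027; December 13, 2027

Gaps: 3, 4, 5, 6, 7 days — each gap is 1 larger than the previous one.
Next gap: 8 days. November 26, 2027 + 8 days = December 4, 2027.
Next gap: 9 days. December 4, 2027 + 9 days = December 13, 2027.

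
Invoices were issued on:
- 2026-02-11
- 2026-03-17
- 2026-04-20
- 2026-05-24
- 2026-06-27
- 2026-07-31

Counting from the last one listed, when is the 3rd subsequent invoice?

Gaps between consecutive events: 34, 34, 34, 34, 34 days — a constant 34-day interval.
2026-07-31 + 34 days = 2026-09-03.
2026-09-03 + 34 days = 2026-10-07.
2026-10-07 + 34 days = 2026-11-10.

2026-11-10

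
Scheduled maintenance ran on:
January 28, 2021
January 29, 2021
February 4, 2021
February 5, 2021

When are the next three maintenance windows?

The gap pattern 1, 6, 1 repeats every 2 events.
These are the Thursdays and Fridays of each week.
The following Thursday is February 11, 2021.
The following Friday is February 12, 2021.
The following Thursday is February 18, 2021.

February 11, 2021; February 12, 2021; February 18, 2021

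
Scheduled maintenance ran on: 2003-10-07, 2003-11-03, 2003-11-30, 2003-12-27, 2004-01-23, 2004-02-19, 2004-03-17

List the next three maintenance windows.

The spacing is 27, 27, 27, 27, 27, 27 days — always 27 days.
2004-03-17 + 27 days = 2004-04-13.
2004-04-13 + 27 days = 2004-05-10.
2004-05-10 + 27 days = 2004-06-06.

2004-04-13, 2004-05-10, 2004-06-06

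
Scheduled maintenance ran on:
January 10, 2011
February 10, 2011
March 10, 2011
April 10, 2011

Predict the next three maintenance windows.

May 10, 2011; June 10, 2011; July 10, 2011

Each date is the 10th; the gaps (31, 28, 31) track the month lengths.
The rule is the 10th of each month.
May 2011: May 10, 2011.
June 2011: June 10, 2011.
July 2011: July 10, 2011.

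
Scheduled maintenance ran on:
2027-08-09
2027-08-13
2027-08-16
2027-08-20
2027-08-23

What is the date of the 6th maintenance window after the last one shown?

Gaps: 4, 3, 4, 3 days — not constant, but cyclic with period 2.
The events fall on every Monday and Friday.
The following Friday is 2027-08-27.
The following Monday is 2027-08-30.
Next Friday: 2027-09-03.
The following Monday is 2027-09-06.
Next Friday: 2027-09-10.
Next Monday: 2027-09-13.

2027-09-13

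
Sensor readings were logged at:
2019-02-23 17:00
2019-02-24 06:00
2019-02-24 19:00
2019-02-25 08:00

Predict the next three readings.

2019-02-25 21:00, 2019-02-26 10:00, 2019-02-26 23:00

The interval is a steady 13 hours (13, 13, 13).
2019-02-25 08:00 + 13 h = 2019-02-25 21:00.
2019-02-25 21:00 + 13 h = 2019-02-26 10:00.
2019-02-26 10:00 + 13 h = 2019-02-26 23:00.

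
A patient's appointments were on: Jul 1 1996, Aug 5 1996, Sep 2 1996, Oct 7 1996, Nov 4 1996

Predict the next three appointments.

Dec 2 1996, Jan 6 1997, Feb 3 1997

Gaps: 35, 28, 35, 28 days — a mix of 28 and 35. Every date is a Monday.
Each is the 1st Monday of its month.
December 1996 — 1st Monday is Dec 2 1996.
January 1997 — 1st Monday is Jan 6 1997.
February 1997 — 1st Monday is Feb 3 1997.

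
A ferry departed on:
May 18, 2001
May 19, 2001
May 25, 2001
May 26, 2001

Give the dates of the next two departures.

June 1, 2001; June 2, 2001

The gap pattern 1, 6, 1 repeats every 2 events.
These are the Fridays and Saturdays of each week.
The following Friday is June 1, 2001.
Next Saturday: June 2, 2001.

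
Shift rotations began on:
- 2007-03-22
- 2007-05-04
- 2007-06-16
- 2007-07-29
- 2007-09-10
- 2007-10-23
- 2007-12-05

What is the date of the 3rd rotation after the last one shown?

Every event comes 43 days after the last (43, 43, 43, 43, 43, 43).
2007-12-05 + 43 days = 2008-01-17.
2008-01-17 + 43 days = 2008-02-29.
2008-02-29 + 43 days = 2008-04-12.

2008-04-12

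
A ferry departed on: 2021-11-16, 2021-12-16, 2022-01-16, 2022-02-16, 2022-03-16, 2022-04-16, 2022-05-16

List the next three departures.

The day-of-month is always 16 (30, 31, 31, 28, 31, 30 days between events).
So this recurs on the 16th of each month.
Next: June 2022 → 2022-06-16.
Next: July 2022 → 2022-07-16.
Next: August 2022 → 2022-08-16.

2022-06-16, 2022-07-16, 2022-08-16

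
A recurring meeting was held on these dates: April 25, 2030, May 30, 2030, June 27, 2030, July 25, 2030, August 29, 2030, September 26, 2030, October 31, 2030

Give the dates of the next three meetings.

November 28, 2030; December 26, 2030; January 30, 2031

These are Thursdays with 35, 28, 28, 35, 28, 35-day gaps.
Each is the final Thursday of its month — May 30, 2030 is past the 28th, so '4th Thursday' doesn't fit.
Last Thursday of November 2030: November 28, 2030.
Last Thursday of December 2030: December 26, 2030.
Last Thursday of January 2031: January 30, 2031.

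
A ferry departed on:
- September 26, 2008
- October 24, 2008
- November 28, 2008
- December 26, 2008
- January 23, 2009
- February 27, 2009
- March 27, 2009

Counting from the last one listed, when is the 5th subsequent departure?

August 28, 2009

These are Fridays at 28- or 35-day spacing (28, 35, 28, 28, 35, 28).
The pattern: 4th Friday of the month.
April 2009 — 4th Friday is April 24, 2009.
May 2009 — 4th Friday is May 22, 2009.
4th Friday of June 2009: June 26, 2009.
July 2009 — 4th Friday is July 24, 2009.
4th Friday of August 2009: August 28, 2009.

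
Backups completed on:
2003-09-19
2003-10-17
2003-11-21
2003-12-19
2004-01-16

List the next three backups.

2004-02-20, 2004-03-19, 2004-04-16

All dates are Fridays, 28, 35, 28, 28 days apart.
Specifically, the 3rd Friday of each month.
3rd Friday of February 2004: 2004-02-20.
3rd Friday of March 2004: 2004-03-19.
April 2004 — 3rd Friday is 2004-04-16.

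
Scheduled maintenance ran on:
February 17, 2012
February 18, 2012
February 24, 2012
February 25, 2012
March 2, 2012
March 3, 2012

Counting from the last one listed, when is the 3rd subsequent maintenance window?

March 16, 2012

Gaps: 1, 6, 1, 6, 1 days — not constant, but cyclic with period 2.
The events fall on every Friday and Saturday.
Next Friday: March 9, 2012.
The following Saturday is March 10, 2012.
The following Friday is March 16, 2012.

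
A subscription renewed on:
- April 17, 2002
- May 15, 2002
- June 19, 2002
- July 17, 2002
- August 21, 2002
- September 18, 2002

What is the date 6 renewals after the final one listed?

March 19, 2003

These are Wednesdays at 28- or 35-day spacing (28, 35, 28, 35, 28).
The pattern: 3rd Wednesday of the month.
October 2002 — 3rd Wednesday is October 16, 2002.
3rd Wednesday of November 2002: November 20, 2002.
December 2002 — 3rd Wednesday is December 18, 2002.
January 2003 — 3rd Wednesday is January 15, 2003.
February 2003 — 3rd Wednesday is February 19, 2003.
3rd Wednesday of March 2003: March 19, 2003.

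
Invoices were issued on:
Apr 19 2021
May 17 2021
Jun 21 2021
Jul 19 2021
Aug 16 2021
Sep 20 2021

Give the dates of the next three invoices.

Oct 18 2021, Nov 15 2021, Dec 20 2021

These are Mondays at 28- or 35-day spacing (28, 35, 28, 28, 35).
The pattern: 3rd Monday of the month.
3rd Monday of October 2021: Oct 18 2021.
3rd Monday of November 2021: Nov 15 2021.
December 2021 — 3rd Monday is Dec 20 2021.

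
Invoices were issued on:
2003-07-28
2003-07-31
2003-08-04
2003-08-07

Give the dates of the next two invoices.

The gap pattern 3, 4, 3 repeats every 2 events.
These are the Mondays and Thursdays of each week.
Next Monday: 2003-08-11.
Next Thursday: 2003-08-14.

2003-08-11, 2003-08-14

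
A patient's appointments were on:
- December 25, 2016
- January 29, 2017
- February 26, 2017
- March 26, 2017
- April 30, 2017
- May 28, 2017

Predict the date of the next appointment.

June 25, 2017

All Sundays; the gaps (35, 28, 28, 35, 28) vary with month length.
This is the last Sunday of each month.
Last Sunday of June 2017: June 25, 2017.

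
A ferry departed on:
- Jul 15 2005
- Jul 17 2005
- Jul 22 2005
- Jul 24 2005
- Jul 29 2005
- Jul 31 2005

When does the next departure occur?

Aug 5 2005

The gap pattern 2, 5, 2, 5, 2 repeats every 2 events.
These are the Fridays and Sundays of each week.
Next Friday: Aug 5 2005.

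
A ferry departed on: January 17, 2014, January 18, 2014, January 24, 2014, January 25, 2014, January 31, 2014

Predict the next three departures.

February 1, 2014; February 7, 2014; February 8, 2014

Every event lands on a Friday or Saturday (gaps cycle 1, 6, 1, 6).
So the schedule is: every Friday and Saturday.
Next Saturday: February 1, 2014.
Next Friday: February 7, 2014.
The following Saturday is February 8, 2014.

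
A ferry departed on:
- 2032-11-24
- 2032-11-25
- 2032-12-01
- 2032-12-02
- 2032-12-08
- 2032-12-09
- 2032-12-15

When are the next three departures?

Gaps: 1, 6, 1, 6, 1, 6 days — not constant, but cyclic with period 2.
The events fall on every Wednesday and Thursday.
The following Thursday is 2032-12-16.
Next Wednesday: 2032-12-22.
The following Thursday is 2032-12-23.

2032-12-16, 2032-12-22, 2032-12-23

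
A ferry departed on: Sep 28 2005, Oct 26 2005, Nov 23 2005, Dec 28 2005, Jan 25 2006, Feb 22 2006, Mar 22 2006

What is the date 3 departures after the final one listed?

Jun 28 2006

These are Wednesdays at 28- or 35-day spacing (28, 28, 35, 28, 28, 28).
The pattern: 4th Wednesday of the month.
4th Wednesday of April 2006: Apr 26 2006.
May 2006 — 4th Wednesday is May 24 2006.
June 2006 — 4th Wednesday is Jun 28 2006.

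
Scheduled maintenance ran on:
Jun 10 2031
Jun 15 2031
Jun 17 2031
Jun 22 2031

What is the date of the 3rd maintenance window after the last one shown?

Gaps: 5, 2, 5 days — not constant, but cyclic with period 2.
The events fall on every Tuesday and Sunday.
The following Tuesday is Jun 24 2031.
The following Sunday is Jun 29 2031.
Next Tuesday: Jul 1 2031.

Jul 1 2031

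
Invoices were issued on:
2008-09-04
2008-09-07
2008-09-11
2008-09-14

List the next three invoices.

The gap pattern 3, 4, 3 repeats every 2 events.
These are the Thursdays and Sundays of each week.
The following Thursday is 2008-09-18.
The following Sunday is 2008-09-21.
The following Thursday is 2008-09-25.

2008-09-18, 2008-09-21, 2008-09-25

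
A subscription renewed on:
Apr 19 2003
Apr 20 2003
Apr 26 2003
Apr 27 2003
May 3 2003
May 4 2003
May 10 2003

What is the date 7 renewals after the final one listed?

Every event lands on a Saturday or Sunday (gaps cycle 1, 6, 1, 6, 1, 6).
So the schedule is: every Saturday and Sunday.
Next Sunday: May 11 2003.
Next Saturday: May 17 2003.
Next Sunday: May 18 2003.
Next Saturday: May 24 2003.
The following Sunday is May 25 2003.
Next Saturday: May 31 2003.
The following Sunday is Jun 1 2003.

Jun 1 2003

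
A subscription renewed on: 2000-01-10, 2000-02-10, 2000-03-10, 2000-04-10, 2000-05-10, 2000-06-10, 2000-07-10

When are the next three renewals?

Each date is the 10th; the gaps (31, 29, 31, 30, 31, 30) track the month lengths.
The rule is the 10th of each month.
Next: August 2000 → 2000-08-10.
September 2000: 2000-09-10.
Next: October 2000 → 2000-10-10.

2000-08-10, 2000-09-10, 2000-10-10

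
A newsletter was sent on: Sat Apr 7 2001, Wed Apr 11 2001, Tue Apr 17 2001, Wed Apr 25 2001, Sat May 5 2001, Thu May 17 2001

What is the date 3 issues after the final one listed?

The spacing grows by 2 each time: 4, 6, 8, 10, 12 days.
Next gap: 14 days. Thu May 17 2001 + 14 days = Thu May 31 2001.
Next gap: 16 days. Thu May 31 2001 + 16 days = Sat Jun 16 2001.
Next gap: 18 days. Sat Jun 16 2001 + 18 days = Wed Jul 4 2001.

Wed Jul 4 2001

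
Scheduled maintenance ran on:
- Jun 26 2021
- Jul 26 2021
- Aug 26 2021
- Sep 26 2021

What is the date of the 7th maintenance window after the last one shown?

Gaps: 30, 31, 31 days — not constant. Every event is on the 26th of the month.
Pattern: the 26th of each month.
October 2021: Oct 26 2021.
November 2021: Nov 26 2021.
December 2021: Dec 26 2021.
Next: January 2022 → Jan 26 2022.
Next: February 2022 → Feb 26 2022.
Next: March 2022 → Mar 26 2022.
Next: April 2022 → Apr 26 2022.

Apr 26 2022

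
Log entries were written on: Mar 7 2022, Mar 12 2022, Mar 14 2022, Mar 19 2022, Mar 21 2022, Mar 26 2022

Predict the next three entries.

Every event lands on a Monday or Saturday (gaps cycle 5, 2, 5, 2, 5).
So the schedule is: every Monday and Saturday.
Next Monday: Mar 28 2022.
Next Saturday: Apr 2 2022.
Next Monday: Apr 4 2022.

Mar 28 2022, Apr 2 2022, Apr 4 2022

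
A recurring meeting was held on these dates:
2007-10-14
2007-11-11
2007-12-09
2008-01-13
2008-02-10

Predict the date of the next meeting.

2008-03-09

These are Sundays at 28- or 35-day spacing (28, 28, 35, 28).
The pattern: 2nd Sunday of the month.
2nd Sunday of March 2008: 2008-03-09.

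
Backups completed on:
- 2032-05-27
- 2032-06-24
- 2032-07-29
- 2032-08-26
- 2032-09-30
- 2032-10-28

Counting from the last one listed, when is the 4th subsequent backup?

Every date is a Thursday; gaps 28, 35, 28, 35, 28 days.
Each is the last Thursday of its month (at least one falls on the 29th or later, ruling out '4th Thursday').
Last Thursday of November 2032: 2032-11-25.
Last Thursday of December 2032: 2032-12-30.
January 2033 ends with Thursday 2033-01-27.
February 2033 ends with Thursday 2033-02-24.

2033-02-24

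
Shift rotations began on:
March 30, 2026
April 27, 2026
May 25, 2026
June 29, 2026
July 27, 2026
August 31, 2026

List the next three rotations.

September 28, 2026; October 26, 2026; November 30, 2026

All Mondays; the gaps (28, 28, 35, 28, 35) vary with month length.
This is the last Monday of each month.
September 2026 ends with Monday September 28, 2026.
October 2026 ends with Monday October 26, 2026.
November 2026 ends with Monday November 30, 2026.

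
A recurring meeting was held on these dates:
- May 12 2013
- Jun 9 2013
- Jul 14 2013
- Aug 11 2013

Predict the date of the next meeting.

Sep 8 2013

Gaps: 28, 35, 28 days — a mix of 28 and 35. Every date is a Sunday.
Each is the 2nd Sunday of its month.
September 2013 — 2nd Sunday is Sep 8 2013.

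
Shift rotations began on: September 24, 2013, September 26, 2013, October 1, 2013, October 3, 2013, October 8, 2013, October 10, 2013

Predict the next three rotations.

The gap pattern 2, 5, 2, 5, 2 repeats every 2 events.
These are the Tuesdays and Thursdays of each week.
The following Tuesday is October 15, 2013.
The following Thursday is October 17, 2013.
The following Tuesday is October 22, 2013.

October 15, 2013; October 17, 2013; October 22, 2013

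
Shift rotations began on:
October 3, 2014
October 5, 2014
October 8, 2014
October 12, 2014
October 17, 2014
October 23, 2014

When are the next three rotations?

Intervals are 2, 3, 4, 5, 6 days — an arithmetic progression with common difference 1.
Next gap: 7 days. October 23, 2014 + 7 days = October 30, 2014.
Next gap: 8 days. October 30, 2014 + 8 days = November 7, 2014.
Next gap: 9 days. November 7, 2014 + 9 days = November 16, 2014.

October 30, 2014; November 7, 2014; November 16, 2014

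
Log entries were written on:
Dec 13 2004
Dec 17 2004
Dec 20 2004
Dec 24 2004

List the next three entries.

Dec 27 2004, Dec 31 2004, Jan 3 2005

Every event lands on a Monday or Friday (gaps cycle 4, 3, 4).
So the schedule is: every Monday and Friday.
Next Monday: Dec 27 2004.
The following Friday is Dec 31 2004.
Next Monday: Jan 3 2005.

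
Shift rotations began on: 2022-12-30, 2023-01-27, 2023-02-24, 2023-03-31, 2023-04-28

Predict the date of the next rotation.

All Fridays; the gaps (28, 28, 35, 28) vary with month length.
This is the last Friday of each month.
Last Friday of May 2023: 2023-05-26.

2023-05-26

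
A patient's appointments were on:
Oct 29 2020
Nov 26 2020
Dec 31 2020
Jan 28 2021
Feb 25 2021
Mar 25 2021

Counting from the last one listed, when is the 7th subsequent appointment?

Oct 28 2021

All Thursdays; the gaps (28, 35, 28, 28, 28) vary with month length.
This is the last Thursday of each month.
April 2021 ends with Thursday Apr 29 2021.
May 2021 ends with Thursday May 27 2021.
Last Thursday of June 2021: Jun 24 2021.
Last Thursday of July 2021: Jul 29 2021.
August 2021 ends with Thursday Aug 26 2021.
September 2021 ends with Thursday Sep 30 2021.
October 2021 ends with Thursday Oct 28 2021.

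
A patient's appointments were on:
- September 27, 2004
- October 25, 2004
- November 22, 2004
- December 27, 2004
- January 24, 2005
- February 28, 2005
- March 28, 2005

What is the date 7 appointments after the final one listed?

Gaps: 28, 28, 35, 28, 35, 28 days — a mix of 28 and 35. Every date is a Monday.
Each is the 4th Monday of its month.
April 2005 — 4th Monday is April 25, 2005.
May 2005 — 4th Monday is May 23, 2005.
4th Monday of June 2005: June 27, 2005.
4th Monday of July 2005: July 25, 2005.
4th Monday of August 2005: August 22, 2005.
4th Monday of September 2005: September 26, 2005.
October 2005 — 4th Monday is October 24, 2005.

October 24, 2005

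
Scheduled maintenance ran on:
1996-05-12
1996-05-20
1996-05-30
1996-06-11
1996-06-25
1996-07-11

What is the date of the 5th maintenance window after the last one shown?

1996-10-29

Gaps: 8, 10, 12, 14, 16 days — each gap is 2 larger than the previous one.
Next gap: 18 days. 1996-07-11 + 18 days = 1996-07-29.
Next gap: 20 days. 1996-07-29 + 20 days = 1996-08-18.
Next gap: 22 days. 1996-08-18 + 22 days = 1996-09-09.
Next gap: 24 days. 1996-09-09 + 24 days = 1996-10-03.
Next gap: 26 days. 1996-10-03 + 26 days = 1996-10-29.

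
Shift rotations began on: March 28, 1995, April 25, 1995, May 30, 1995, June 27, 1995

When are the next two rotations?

Every date is a Tuesday; gaps 28, 35, 28 days.
Each is the last Tuesday of its month (at least one falls on the 29th or later, ruling out '4th Tuesday').
July 1995 ends with Tuesday July 25, 1995.
Last Tuesday of August 1995: August 29, 1995.

July 25, 1995; August 29, 1995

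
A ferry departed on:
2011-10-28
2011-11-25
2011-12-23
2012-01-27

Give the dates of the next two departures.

2012-02-24, 2012-03-23

All dates are Fridays, 28, 28, 35 days apart.
Specifically, the 4th Friday of each month.
February 2012 — 4th Friday is 2012-02-24.
4th Friday of March 2012: 2012-03-23.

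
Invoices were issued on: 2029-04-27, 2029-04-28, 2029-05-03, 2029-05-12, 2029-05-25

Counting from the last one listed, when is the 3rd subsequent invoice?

2029-07-27

Intervals are 1, 5, 9, 13 days — an arithmetic progression with common difference 4.
Next gap: 17 days. 2029-05-25 + 17 days = 2029-06-11.
Next gap: 21 days. 2029-06-11 + 21 days = 2029-07-02.
Next gap: 25 days. 2029-07-02 + 25 days = 2029-07-27.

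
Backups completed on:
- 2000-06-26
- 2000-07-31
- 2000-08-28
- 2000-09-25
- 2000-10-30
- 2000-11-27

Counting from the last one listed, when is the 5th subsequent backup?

2001-04-30

All Mondays; the gaps (35, 28, 28, 35, 28) vary with month length.
This is the last Monday of each month.
December 2000 ends with Monday 2000-12-25.
Last Monday of January 2001: 2001-01-29.
Last Monday of February 2001: 2001-02-26.
Last Monday of March 2001: 2001-03-26.
April 2001 ends with Monday 2001-04-30.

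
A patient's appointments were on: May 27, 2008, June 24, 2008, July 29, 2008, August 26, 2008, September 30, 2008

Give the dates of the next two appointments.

October 28, 2008; November 25, 2008

All Tuesdays; the gaps (28, 35, 28, 35) vary with month length.
This is the last Tuesday of each month.
Last Tuesday of October 2008: October 28, 2008.
November 2008 ends with Tuesday November 25, 2008.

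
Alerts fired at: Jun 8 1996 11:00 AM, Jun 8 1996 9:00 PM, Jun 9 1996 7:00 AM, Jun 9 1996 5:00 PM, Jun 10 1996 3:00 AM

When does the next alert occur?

Gaps: 10, 10, 10, 10 hours — each event is 10 hours after the previous one.
Jun 10 1996 3:00 AM + 10 h = Jun 10 1996 1:00 PM.

Jun 10 1996 1:00 PM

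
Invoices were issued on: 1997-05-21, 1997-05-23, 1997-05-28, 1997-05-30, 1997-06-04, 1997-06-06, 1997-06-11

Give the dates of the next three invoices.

1997-06-13, 1997-06-18, 1997-06-20

The gap pattern 2, 5, 2, 5, 2, 5 repeats every 2 events.
These are the Wednesdays and Fridays of each week.
Next Friday: 1997-06-13.
Next Wednesday: 1997-06-18.
Next Friday: 1997-06-20.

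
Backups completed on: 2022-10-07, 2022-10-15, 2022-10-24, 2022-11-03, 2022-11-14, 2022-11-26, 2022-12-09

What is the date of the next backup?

2022-12-23

Gaps: 8, 9, 10, 11, 12, 13 days — each gap is 1 larger than the previous one.
Next gap: 14 days. 2022-12-09 + 14 days = 2022-12-23.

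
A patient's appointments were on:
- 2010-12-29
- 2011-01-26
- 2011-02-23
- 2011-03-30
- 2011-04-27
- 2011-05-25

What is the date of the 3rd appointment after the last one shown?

2011-08-31

Every date is a Wednesday; gaps 28, 28, 35, 28, 28 days.
Each is the last Wednesday of its month (at least one falls on the 29th or later, ruling out '4th Wednesday').
June 2011 ends with Wednesday 2011-06-29.
Last Wednesday of July 2011: 2011-07-27.
August 2011 ends with Wednesday 2011-08-31.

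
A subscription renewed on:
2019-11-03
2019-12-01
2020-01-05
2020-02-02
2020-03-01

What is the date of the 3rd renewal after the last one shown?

2020-06-07

All dates are Sundays, 28, 35, 28, 28 days apart.
Specifically, the 1st Sunday of each month.
1st Sunday of April 2020: 2020-04-05.
1st Sunday of May 2020: 2020-05-03.
June 2020 — 1st Sunday is 2020-06-07.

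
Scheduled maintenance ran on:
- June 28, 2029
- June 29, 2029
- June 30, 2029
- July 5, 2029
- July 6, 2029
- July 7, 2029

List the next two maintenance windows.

July 12, 2029; July 13, 2029

Gaps: 1, 1, 5, 1, 1 days — not constant, but cyclic with period 3.
The events fall on every Thursday, Friday and Saturday.
Next Thursday: July 12, 2029.
The following Friday is July 13, 2029.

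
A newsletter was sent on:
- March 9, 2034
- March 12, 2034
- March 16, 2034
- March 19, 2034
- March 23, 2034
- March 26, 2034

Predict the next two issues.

March 30, 2034; April 2, 2034

Every event lands on a Thursday or Sunday (gaps cycle 3, 4, 3, 4, 3).
So the schedule is: every Thursday and Sunday.
The following Thursday is March 30, 2034.
Next Sunday: April 2, 2034.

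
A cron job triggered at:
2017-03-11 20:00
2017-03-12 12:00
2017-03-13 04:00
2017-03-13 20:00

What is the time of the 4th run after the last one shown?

Spacing: 16, 16, 16 h — constant 16 h.
2017-03-13 20:00 + 16 h = 2017-03-14 12:00.
2017-03-14 12:00 + 16 h = 2017-03-15 04:00.
2017-03-15 04:00 + 16 h = 2017-03-15 20:00.
2017-03-15 20:00 + 16 h = 2017-03-16 12:00.

2017-03-16 12:00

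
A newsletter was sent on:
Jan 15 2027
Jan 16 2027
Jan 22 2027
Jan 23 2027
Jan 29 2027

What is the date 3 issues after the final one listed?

Every event lands on a Friday or Saturday (gaps cycle 1, 6, 1, 6).
So the schedule is: every Friday and Saturday.
Next Saturday: Jan 30 2027.
The following Friday is Feb 5 2027.
Next Saturday: Feb 6 2027.

Feb 6 2027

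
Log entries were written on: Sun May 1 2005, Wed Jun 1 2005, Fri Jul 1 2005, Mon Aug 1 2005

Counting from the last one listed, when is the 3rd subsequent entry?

Tue Nov 1 2005

Each date is the 1st; the gaps (31, 30, 31) track the month lengths.
The rule is the 1st of each month.
September 2005: Thu Sep 1 2005.
October 2005: Sat Oct 1 2005.
November 2005: Tue Nov 1 2005.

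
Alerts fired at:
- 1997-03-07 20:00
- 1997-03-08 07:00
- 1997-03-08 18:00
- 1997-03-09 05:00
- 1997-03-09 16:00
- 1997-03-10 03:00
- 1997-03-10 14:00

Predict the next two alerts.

1997-03-11 01:00, 1997-03-11 12:00

Gaps: 11, 11, 11, 11, 11, 11 hours — each event is 11 hours after the previous one.
1997-03-10 14:00 + 11 h = 1997-03-11 01:00.
1997-03-11 01:00 + 11 h = 1997-03-11 12:00.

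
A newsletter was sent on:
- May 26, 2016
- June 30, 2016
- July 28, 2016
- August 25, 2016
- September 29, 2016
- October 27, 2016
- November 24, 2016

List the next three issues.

December 29, 2016; January 26, 2017; February 23, 2017

Every date is a Thursday; gaps 35, 28, 28, 35, 28, 28 days.
Each is the last Thursday of its month (at least one falls on the 29th or later, ruling out '4th Thursday').
December 2016 ends with Thursday December 29, 2016.
January 2017 ends with Thursday January 26, 2017.
Last Thursday of February 2017: February 23, 2017.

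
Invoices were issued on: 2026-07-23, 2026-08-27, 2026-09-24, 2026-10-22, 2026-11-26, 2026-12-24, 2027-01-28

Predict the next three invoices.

2027-02-25, 2027-03-25, 2027-04-22

All dates are Thursdays, 35, 28, 28, 35, 28, 35 days apart.
Specifically, the 4th Thursday of each month.
February 2027 — 4th Thursday is 2027-02-25.
March 2027 — 4th Thursday is 2027-03-25.
4th Thursday of April 2027: 2027-04-22.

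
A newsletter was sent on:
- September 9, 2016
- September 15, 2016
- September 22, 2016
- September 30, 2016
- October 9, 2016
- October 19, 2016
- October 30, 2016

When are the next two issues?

Intervals are 6, 7, 8, 9, 10, 11 days — an arithmetic progression with common difference 1.
Next gap: 12 days. October 30, 2016 + 12 days = November 11, 2016.
Next gap: 13 days. November 11, 2016 + 13 days = November 24, 2016.

November 11, 2016; November 24, 2016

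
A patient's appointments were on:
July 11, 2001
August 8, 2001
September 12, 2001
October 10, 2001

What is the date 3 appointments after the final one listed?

All dates are Wednesdays, 28, 35, 28 days apart.
Specifically, the 2nd Wednesday of each month.
November 2001 — 2nd Wednesday is November 14, 2001.
December 2001 — 2nd Wednesday is December 12, 2001.
2nd Wednesday of January 2002: January 9, 2002.

January 9, 2002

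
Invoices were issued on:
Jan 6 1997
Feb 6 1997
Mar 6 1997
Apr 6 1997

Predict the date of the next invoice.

May 6 1997

Each date is the 6th; the gaps (31, 28, 31) track the month lengths.
The rule is the 6th of each month.
May 1997: May 6 1997.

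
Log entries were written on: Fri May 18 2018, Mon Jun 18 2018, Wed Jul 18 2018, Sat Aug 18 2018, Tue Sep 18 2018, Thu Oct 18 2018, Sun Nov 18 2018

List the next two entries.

Tue Dec 18 2018, Fri Jan 18 2019

Each date is the 18th; the gaps (31, 30, 31, 31, 30, 31) track the month lengths.
The rule is the 18th of each month.
Next: December 2018 → Tue Dec 18 2018.
Next: January 2019 → Fri Jan 18 2019.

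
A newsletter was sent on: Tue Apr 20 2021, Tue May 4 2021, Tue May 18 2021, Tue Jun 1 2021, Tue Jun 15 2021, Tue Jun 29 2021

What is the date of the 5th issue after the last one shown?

The spacing is 14, 14, 14, 14, 14 days — always 14 days.
Tue Jun 29 2021 + 14 days = Tue Jul 13 2021.
Tue Jul 13 2021 + 14 days = Tue Jul 27 2021.
Tue Jul 27 2021 + 14 days = Tue Aug 10 2021.
Tue Aug 10 2021 + 14 days = Tue Aug 24 2021.
Tue Aug 24 2021 + 14 days = Tue Sep 7 2021.

Tue Sep 7 2021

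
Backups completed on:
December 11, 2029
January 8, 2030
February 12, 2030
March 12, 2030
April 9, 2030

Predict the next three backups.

May 14, 2030; June 11, 2030; July 9, 2030

Gaps: 28, 35, 28, 28 days — a mix of 28 and 35. Every date is a Tuesday.
Each is the 2nd Tuesday of its month.
May 2030 — 2nd Tuesday is May 14, 2030.
2nd Tuesday of June 2030: June 11, 2030.
2nd Tuesday of July 2030: July 9, 2030.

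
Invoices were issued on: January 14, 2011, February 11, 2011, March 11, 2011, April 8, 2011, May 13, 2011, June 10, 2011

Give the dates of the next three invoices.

July 8, 2011; August 12, 2011; September 9, 2011

Gaps: 28, 28, 28, 35, 28 days — a mix of 28 and 35. Every date is a Friday.
Each is the 2nd Friday of its month.
July 2011 — 2nd Friday is July 8, 2011.
August 2011 — 2nd Friday is August 12, 2011.
2nd Friday of September 2011: September 9, 2011.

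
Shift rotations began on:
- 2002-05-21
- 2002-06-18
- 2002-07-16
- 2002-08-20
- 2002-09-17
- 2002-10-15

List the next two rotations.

2002-11-19, 2002-12-17

Gaps: 28, 28, 35, 28, 28 days — a mix of 28 and 35. Every date is a Tuesday.
Each is the 3rd Tuesday of its month.
3rd Tuesday of November 2002: 2002-11-19.
December 2002 — 3rd Tuesday is 2002-12-17.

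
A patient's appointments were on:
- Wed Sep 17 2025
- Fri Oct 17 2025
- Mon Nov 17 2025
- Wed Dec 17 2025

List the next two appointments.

Sat Jan 17 2026, Tue Feb 17 2026

The day-of-month is always 17 (30, 31, 30 days between events).
So this recurs on the 17th of each month.
January 2026: Sat Jan 17 2026.
February 2026: Tue Feb 17 2026.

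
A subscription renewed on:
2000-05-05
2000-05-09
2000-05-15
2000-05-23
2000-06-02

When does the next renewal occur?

2000-06-14

The spacing grows by 2 each time: 4, 6, 8, 10 days.
Next gap: 12 days. 2000-06-02 + 12 days = 2000-06-14.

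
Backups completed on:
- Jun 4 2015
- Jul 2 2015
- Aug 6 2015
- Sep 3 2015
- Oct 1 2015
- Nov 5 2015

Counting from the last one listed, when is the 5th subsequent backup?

Apr 7 2016

All dates are Thursdays, 28, 35, 28, 28, 35 days apart.
Specifically, the 1st Thursday of each month.
1st Thursday of December 2015: Dec 3 2015.
1st Thursday of January 2016: Jan 7 2016.
February 2016 — 1st Thursday is Feb 4 2016.
1st Thursday of March 2016: Mar 3 2016.
April 2016 — 1st Thursday is Apr 7 2016.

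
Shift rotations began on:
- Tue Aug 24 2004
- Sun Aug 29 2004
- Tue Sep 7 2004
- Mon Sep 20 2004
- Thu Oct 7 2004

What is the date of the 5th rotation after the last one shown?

Tue Mar 1 2005

The spacing grows by 4 each time: 5, 9, 13, 17 days.
Next gap: 21 days. Thu Oct 7 2004 + 21 days = Thu Oct 28 2004.
Next gap: 25 days. Thu Oct 28 2004 + 25 days = Mon Nov 22 2004.
Next gap: 29 days. Mon Nov 22 2004 + 29 days = Tue Dec 21 2004.
Next gap: 33 days. Tue Dec 21 2004 + 33 days = Sun Jan 23 2005.
Next gap: 37 days. Sun Jan 23 2005 + 37 days = Tue Mar 1 2005.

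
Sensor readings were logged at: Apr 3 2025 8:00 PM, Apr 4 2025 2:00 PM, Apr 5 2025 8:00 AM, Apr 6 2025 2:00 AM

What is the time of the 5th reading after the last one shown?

Apr 9 2025 8:00 PM

Spacing: 18, 18, 18 h — constant 18 h.
Apr 6 2025 2:00 AM + 18 h = Apr 6 2025 8:00 PM.
Apr 6 2025 8:00 PM + 18 h = Apr 7 2025 2:00 PM.
Apr 7 2025 2:00 PM + 18 h = Apr 8 2025 8:00 AM.
Apr 8 2025 8:00 AM + 18 h = Apr 9 2025 2:00 AM.
Apr 9 2025 2:00 AM + 18 h = Apr 9 2025 8:00 PM.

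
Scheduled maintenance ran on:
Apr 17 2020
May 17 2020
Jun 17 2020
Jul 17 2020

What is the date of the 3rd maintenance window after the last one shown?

Oct 17 2020

Gaps: 30, 31, 30 days — not constant. Every event is on the 17th of the month.
Pattern: the 17th of each month.
August 2020: Aug 17 2020.
September 2020: Sep 17 2020.
Next: October 2020 → Oct 17 2020.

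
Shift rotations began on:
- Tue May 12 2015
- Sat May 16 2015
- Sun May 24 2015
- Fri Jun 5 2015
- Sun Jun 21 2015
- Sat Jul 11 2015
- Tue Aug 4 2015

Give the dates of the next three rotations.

Tue Sep 1 2015, Sat Oct 3 2015, Sun Nov 8 2015

Gaps: 4, 8, 12, 16, 20, 24 days — each gap is 4 larger than the previous one.
Next gap: 28 days. Tue Aug 4 2015 + 28 days = Tue Sep 1 2015.
Next gap: 32 days. Tue Sep 1 2015 + 32 days = Sat Oct 3 2015.
Next gap: 36 days. Sat Oct 3 2015 + 36 days = Sun Nov 8 2015.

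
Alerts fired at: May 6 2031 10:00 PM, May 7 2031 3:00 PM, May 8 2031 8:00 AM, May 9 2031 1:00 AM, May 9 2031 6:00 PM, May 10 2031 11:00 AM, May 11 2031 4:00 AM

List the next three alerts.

May 11 2031 9:00 PM, May 12 2031 2:00 PM, May 13 2031 7:00 AM

Spacing: 17, 17, 17, 17, 17, 17 h — constant 17 h.
May 11 2031 4:00 AM + 17 h = May 11 2031 9:00 PM.
May 11 2031 9:00 PM + 17 h = May 12 2031 2:00 PM.
May 12 2031 2:00 PM + 17 h = May 13 2031 7:00 AM.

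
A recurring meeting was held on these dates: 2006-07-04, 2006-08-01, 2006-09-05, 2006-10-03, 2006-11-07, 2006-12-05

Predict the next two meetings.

All dates are Tuesdays, 28, 35, 28, 35, 28 days apart.
Specifically, the 1st Tuesday of each month.
1st Tuesday of January 2007: 2007-01-02.
February 2007 — 1st Tuesday is 2007-02-06.

2007-01-02, 2007-02-06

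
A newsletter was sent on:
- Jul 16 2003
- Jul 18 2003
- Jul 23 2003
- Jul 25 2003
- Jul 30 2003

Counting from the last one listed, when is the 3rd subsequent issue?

Every event lands on a Wednesday or Friday (gaps cycle 2, 5, 2, 5).
So the schedule is: every Wednesday and Friday.
Next Friday: Aug 1 2003.
Next Wednesday: Aug 6 2003.
Next Friday: Aug 8 2003.

Aug 8 2003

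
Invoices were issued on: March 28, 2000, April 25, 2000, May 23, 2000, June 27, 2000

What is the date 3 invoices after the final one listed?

September 26, 2000

These are Tuesdays at 28- or 35-day spacing (28, 28, 35).
The pattern: 4th Tuesday of the month.
4th Tuesday of July 2000: July 25, 2000.
August 2000 — 4th Tuesday is August 22, 2000.
September 2000 — 4th Tuesday is September 26, 2000.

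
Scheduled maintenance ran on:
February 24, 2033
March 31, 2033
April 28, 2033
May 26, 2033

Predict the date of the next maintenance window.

June 30, 2033

These are Thursdays with 35, 28, 28-day gaps.
Each is the final Thursday of its month — March 31, 2033 is past the 28th, so '4th Thursday' doesn't fit.
Last Thursday of June 2033: June 30, 2033.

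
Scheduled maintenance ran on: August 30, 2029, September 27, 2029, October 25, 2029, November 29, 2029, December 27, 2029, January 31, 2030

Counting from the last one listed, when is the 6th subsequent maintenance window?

These are Thursdays with 28, 28, 35, 28, 35-day gaps.
Each is the final Thursday of its month — August 30, 2029 is past the 28th, so '4th Thursday' doesn't fit.
Last Thursday of February 2030: February 28, 2030.
March 2030 ends with Thursday March 28, 2030.
Last Thursday of April 2030: April 25, 2030.
May 2030 ends with Thursday May 30, 2030.
Last Thursday of June 2030: June 27, 2030.
July 2030 ends with Thursday July 25, 2030.

July 25, 2030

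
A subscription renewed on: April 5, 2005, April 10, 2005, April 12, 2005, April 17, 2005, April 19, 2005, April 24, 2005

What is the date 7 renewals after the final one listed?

Every event lands on a Tuesday or Sunday (gaps cycle 5, 2, 5, 2, 5).
So the schedule is: every Tuesday and Sunday.
The following Tuesday is April 26, 2005.
Next Sunday: May 1, 2005.
The following Tuesday is May 3, 2005.
The following Sunday is May 8, 2005.
Next Tuesday: May 10, 2005.
The following Sunday is May 15, 2005.
Next Tuesday: May 17, 2005.

May 17, 2005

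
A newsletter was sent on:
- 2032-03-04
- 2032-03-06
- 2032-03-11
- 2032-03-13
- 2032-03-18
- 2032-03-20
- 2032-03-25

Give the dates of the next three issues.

The gap pattern 2, 5, 2, 5, 2, 5 repeats every 2 events.
These are the Thursdays and Saturdays of each week.
The following Saturday is 2032-03-27.
Next Thursday: 2032-04-01.
The following Saturday is 2032-04-03.

2032-03-27, 2032-04-01, 2032-04-03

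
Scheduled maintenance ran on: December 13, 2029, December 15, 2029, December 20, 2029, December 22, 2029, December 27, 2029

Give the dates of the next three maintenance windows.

The gap pattern 2, 5, 2, 5 repeats every 2 events.
These are the Thursdays and Saturdays of each week.
The following Saturday is December 29, 2029.
The following Thursday is January 3, 2030.
The following Saturday is January 5, 2030.

December 29, 2029; January 3, 2030; January 5, 2030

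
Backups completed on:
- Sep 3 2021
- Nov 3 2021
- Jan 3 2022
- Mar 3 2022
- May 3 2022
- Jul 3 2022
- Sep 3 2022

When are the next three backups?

Nov 3 2022, Jan 3 2023, Mar 3 2023

The day-of-month is always 3 (61, 61, 59, 61, 61, 62 days between events).
So this recurs on the 3rd of every 2 months.
Next: November 2022 → Nov 3 2022.
Next: January 2023 → Jan 3 2023.
Next: March 2023 → Mar 3 2023.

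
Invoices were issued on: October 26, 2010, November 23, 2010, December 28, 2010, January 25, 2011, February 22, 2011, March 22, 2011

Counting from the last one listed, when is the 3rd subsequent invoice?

Gaps: 28, 35, 28, 28, 28 days — a mix of 28 and 35. Every date is a Tuesday.
Each is the 4th Tuesday of its month.
4th Tuesday of April 2011: April 26, 2011.
4th Tuesday of May 2011: May 24, 2011.
4th Tuesday of June 2011: June 28, 2011.

June 28, 2011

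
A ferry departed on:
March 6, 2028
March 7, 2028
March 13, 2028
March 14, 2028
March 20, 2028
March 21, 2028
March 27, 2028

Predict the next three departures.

The gap pattern 1, 6, 1, 6, 1, 6 repeats every 2 events.
These are the Mondays and Tuesdays of each week.
Next Tuesday: March 28, 2028.
Next Monday: April 3, 2028.
The following Tuesday is April 4, 2028.

March 28, 2028; April 3, 2028; April 4, 2028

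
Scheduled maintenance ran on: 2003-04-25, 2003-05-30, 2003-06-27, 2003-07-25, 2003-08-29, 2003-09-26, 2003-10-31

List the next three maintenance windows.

All Fridays; the gaps (35, 28, 28, 35, 28, 35) vary with month length.
This is the last Friday of each month.
November 2003 ends with Friday 2003-11-28.
Last Friday of December 2003: 2003-12-26.
January 2004 ends with Friday 2004-01-30.

2003-11-28, 2003-12-26, 2004-01-30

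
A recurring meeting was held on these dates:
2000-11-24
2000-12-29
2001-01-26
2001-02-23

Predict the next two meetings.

2001-03-30, 2001-04-27

Every date is a Friday; gaps 35, 28, 28 days.
Each is the last Friday of its month (at least one falls on the 29th or later, ruling out '4th Friday').
March 2001 ends with Friday 2001-03-30.
April 2001 ends with Friday 2001-04-27.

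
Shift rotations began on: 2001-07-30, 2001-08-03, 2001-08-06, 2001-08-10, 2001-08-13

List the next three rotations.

2001-08-17, 2001-08-20, 2001-08-24

The gap pattern 4, 3, 4, 3 repeats every 2 events.
These are the Mondays and Fridays of each week.
Next Friday: 2001-08-17.
The following Monday is 2001-08-20.
Next Friday: 2001-08-24.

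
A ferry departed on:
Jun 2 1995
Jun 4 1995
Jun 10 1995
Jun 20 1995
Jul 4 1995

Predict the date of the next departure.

The spacing grows by 4 each time: 2, 6, 10, 14 days.
Next gap: 18 days. Jul 4 1995 + 18 days = Jul 22 1995.

Jul 22 1995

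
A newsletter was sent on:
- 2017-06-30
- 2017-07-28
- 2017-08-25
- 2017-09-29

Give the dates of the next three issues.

2017-10-27, 2017-11-24, 2017-12-29

Every date is a Friday; gaps 28, 28, 35 days.
Each is the last Friday of its month (at least one falls on the 29th or later, ruling out '4th Friday').
October 2017 ends with Friday 2017-10-27.
November 2017 ends with Friday 2017-11-24.
December 2017 ends with Friday 2017-12-29.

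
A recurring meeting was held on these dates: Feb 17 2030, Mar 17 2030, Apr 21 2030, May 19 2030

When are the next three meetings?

Jun 16 2030, Jul 21 2030, Aug 18 2030

All dates are Sundays, 28, 35, 28 days apart.
Specifically, the 3rd Sunday of each month.
June 2030 — 3rd Sunday is Jun 16 2030.
3rd Sunday of July 2030: Jul 21 2030.
3rd Sunday of August 2030: Aug 18 2030.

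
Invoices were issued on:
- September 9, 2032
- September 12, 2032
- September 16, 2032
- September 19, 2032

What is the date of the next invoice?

Every event lands on a Thursday or Sunday (gaps cycle 3, 4, 3).
So the schedule is: every Thursday and Sunday.
The following Thursday is September 23, 2032.

September 23, 2032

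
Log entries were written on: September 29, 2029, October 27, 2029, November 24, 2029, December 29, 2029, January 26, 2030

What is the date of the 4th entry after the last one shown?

May 25, 2030

All Saturdays; the gaps (28, 28, 35, 28) vary with month length.
This is the last Saturday of each month.
Last Saturday of February 2030: February 23, 2030.
March 2030 ends with Saturday March 30, 2030.
April 2030 ends with Saturday April 27, 2030.
May 2030 ends with Saturday May 25, 2030.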